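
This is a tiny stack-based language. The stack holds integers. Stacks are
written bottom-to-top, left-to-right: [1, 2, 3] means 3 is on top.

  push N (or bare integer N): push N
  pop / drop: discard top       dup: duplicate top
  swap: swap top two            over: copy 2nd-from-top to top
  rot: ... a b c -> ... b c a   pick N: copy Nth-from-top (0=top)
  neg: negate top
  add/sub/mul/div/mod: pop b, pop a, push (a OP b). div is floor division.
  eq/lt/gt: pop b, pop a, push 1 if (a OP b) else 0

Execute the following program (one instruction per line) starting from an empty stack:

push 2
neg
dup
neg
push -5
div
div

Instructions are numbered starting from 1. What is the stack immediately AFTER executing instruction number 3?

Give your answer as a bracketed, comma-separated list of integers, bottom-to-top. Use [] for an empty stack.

Answer: [-2, -2]

Derivation:
Step 1 ('push 2'): [2]
Step 2 ('neg'): [-2]
Step 3 ('dup'): [-2, -2]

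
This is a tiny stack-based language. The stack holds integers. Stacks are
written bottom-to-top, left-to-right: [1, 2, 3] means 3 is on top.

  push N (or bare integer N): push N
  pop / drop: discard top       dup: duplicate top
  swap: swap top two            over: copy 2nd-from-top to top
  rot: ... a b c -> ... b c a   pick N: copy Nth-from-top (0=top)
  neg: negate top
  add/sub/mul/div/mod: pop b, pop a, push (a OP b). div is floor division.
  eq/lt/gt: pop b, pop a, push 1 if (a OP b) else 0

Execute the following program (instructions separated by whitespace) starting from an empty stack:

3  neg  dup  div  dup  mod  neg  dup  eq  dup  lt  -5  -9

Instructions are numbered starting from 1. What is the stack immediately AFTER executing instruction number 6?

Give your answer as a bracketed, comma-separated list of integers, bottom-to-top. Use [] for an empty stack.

Step 1 ('3'): [3]
Step 2 ('neg'): [-3]
Step 3 ('dup'): [-3, -3]
Step 4 ('div'): [1]
Step 5 ('dup'): [1, 1]
Step 6 ('mod'): [0]

Answer: [0]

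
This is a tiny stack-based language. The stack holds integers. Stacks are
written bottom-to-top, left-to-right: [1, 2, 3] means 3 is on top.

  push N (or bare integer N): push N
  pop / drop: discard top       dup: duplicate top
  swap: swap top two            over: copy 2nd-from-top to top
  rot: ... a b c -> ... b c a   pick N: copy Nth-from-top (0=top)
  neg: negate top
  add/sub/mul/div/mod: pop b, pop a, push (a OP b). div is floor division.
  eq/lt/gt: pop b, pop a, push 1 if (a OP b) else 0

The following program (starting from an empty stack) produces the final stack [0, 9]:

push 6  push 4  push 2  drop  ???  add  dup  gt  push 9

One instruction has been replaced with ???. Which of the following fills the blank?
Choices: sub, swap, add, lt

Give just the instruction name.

Answer: swap

Derivation:
Stack before ???: [6, 4]
Stack after ???:  [4, 6]
Checking each choice:
  sub: stack underflow (need 2, have 1)
  swap: MATCH
  add: stack underflow (need 2, have 1)
  lt: stack underflow (need 2, have 1)


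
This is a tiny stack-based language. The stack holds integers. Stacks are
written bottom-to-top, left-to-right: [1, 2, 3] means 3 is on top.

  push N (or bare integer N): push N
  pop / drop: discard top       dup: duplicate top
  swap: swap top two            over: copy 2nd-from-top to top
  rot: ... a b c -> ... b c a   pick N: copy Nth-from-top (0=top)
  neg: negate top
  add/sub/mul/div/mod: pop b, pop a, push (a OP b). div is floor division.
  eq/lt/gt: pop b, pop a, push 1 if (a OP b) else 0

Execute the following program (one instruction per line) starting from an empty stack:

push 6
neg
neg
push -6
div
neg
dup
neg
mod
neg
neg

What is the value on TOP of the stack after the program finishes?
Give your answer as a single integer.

Answer: 0

Derivation:
After 'push 6': [6]
After 'neg': [-6]
After 'neg': [6]
After 'push -6': [6, -6]
After 'div': [-1]
After 'neg': [1]
After 'dup': [1, 1]
After 'neg': [1, -1]
After 'mod': [0]
After 'neg': [0]
After 'neg': [0]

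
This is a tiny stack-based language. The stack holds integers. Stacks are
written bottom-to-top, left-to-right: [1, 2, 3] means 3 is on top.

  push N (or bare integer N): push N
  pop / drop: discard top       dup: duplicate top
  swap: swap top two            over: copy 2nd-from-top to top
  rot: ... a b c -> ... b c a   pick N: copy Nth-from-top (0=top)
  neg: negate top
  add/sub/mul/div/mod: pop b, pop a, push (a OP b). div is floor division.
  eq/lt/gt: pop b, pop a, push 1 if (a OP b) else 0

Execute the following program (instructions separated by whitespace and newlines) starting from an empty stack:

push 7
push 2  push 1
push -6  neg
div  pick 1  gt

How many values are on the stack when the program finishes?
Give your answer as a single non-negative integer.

Answer: 3

Derivation:
After 'push 7': stack = [7] (depth 1)
After 'push 2': stack = [7, 2] (depth 2)
After 'push 1': stack = [7, 2, 1] (depth 3)
After 'push -6': stack = [7, 2, 1, -6] (depth 4)
After 'neg': stack = [7, 2, 1, 6] (depth 4)
After 'div': stack = [7, 2, 0] (depth 3)
After 'pick 1': stack = [7, 2, 0, 2] (depth 4)
After 'gt': stack = [7, 2, 0] (depth 3)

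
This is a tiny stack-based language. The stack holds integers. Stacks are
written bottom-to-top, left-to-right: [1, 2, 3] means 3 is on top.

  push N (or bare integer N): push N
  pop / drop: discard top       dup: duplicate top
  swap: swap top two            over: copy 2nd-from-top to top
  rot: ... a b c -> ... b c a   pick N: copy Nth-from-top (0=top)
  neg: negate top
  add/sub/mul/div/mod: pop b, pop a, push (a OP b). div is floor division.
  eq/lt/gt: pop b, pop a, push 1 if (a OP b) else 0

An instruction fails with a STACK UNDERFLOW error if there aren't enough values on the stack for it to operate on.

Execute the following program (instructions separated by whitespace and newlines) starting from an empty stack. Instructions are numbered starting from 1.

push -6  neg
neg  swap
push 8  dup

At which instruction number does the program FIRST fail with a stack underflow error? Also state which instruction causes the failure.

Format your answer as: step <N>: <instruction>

Answer: step 4: swap

Derivation:
Step 1 ('push -6'): stack = [-6], depth = 1
Step 2 ('neg'): stack = [6], depth = 1
Step 3 ('neg'): stack = [-6], depth = 1
Step 4 ('swap'): needs 2 value(s) but depth is 1 — STACK UNDERFLOW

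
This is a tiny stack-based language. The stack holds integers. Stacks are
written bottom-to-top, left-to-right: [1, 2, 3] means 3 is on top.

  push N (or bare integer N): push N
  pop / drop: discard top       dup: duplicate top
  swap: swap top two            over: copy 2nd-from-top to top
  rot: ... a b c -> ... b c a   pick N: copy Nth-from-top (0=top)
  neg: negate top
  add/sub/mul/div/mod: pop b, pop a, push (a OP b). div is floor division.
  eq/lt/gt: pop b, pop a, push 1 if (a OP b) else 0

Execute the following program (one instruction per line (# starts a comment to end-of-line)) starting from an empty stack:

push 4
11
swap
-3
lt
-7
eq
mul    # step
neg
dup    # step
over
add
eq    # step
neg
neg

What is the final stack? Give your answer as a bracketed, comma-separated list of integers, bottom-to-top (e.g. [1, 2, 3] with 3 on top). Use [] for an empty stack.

After 'push 4': [4]
After 'push 11': [4, 11]
After 'swap': [11, 4]
After 'push -3': [11, 4, -3]
After 'lt': [11, 0]
After 'push -7': [11, 0, -7]
After 'eq': [11, 0]
After 'mul': [0]
After 'neg': [0]
After 'dup': [0, 0]
After 'over': [0, 0, 0]
After 'add': [0, 0]
After 'eq': [1]
After 'neg': [-1]
After 'neg': [1]

Answer: [1]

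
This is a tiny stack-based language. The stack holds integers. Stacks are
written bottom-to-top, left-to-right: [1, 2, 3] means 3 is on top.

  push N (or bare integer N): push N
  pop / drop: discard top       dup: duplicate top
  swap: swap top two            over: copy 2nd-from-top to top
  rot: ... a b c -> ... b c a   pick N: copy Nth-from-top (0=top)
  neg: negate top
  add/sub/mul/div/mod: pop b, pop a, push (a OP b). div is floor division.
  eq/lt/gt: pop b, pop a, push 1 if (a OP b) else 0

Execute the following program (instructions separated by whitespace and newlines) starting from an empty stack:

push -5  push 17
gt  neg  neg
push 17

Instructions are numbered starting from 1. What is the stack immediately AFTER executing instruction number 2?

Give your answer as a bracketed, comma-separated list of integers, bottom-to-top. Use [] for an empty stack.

Step 1 ('push -5'): [-5]
Step 2 ('push 17'): [-5, 17]

Answer: [-5, 17]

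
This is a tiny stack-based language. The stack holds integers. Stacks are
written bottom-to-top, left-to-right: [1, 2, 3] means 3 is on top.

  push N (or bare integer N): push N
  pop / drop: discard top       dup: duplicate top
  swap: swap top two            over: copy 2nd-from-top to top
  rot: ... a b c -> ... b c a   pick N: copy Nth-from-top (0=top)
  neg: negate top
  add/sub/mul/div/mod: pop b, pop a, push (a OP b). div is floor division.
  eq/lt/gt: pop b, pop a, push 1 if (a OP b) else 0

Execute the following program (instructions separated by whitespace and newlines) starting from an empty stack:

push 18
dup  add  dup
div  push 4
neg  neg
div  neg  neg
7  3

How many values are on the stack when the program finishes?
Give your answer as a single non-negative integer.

After 'push 18': stack = [18] (depth 1)
After 'dup': stack = [18, 18] (depth 2)
After 'add': stack = [36] (depth 1)
After 'dup': stack = [36, 36] (depth 2)
After 'div': stack = [1] (depth 1)
After 'push 4': stack = [1, 4] (depth 2)
After 'neg': stack = [1, -4] (depth 2)
After 'neg': stack = [1, 4] (depth 2)
After 'div': stack = [0] (depth 1)
After 'neg': stack = [0] (depth 1)
After 'neg': stack = [0] (depth 1)
After 'push 7': stack = [0, 7] (depth 2)
After 'push 3': stack = [0, 7, 3] (depth 3)

Answer: 3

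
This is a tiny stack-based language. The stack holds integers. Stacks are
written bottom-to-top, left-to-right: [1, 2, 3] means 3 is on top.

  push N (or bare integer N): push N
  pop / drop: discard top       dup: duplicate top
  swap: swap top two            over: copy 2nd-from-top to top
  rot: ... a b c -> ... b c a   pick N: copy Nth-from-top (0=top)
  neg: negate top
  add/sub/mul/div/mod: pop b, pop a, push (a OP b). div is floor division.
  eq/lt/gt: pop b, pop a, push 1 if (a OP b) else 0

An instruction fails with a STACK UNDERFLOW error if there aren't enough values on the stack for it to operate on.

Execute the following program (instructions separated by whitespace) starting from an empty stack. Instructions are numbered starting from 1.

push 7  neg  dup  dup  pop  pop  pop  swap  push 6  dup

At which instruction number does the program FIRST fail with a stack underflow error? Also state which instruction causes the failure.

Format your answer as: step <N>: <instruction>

Answer: step 8: swap

Derivation:
Step 1 ('push 7'): stack = [7], depth = 1
Step 2 ('neg'): stack = [-7], depth = 1
Step 3 ('dup'): stack = [-7, -7], depth = 2
Step 4 ('dup'): stack = [-7, -7, -7], depth = 3
Step 5 ('pop'): stack = [-7, -7], depth = 2
Step 6 ('pop'): stack = [-7], depth = 1
Step 7 ('pop'): stack = [], depth = 0
Step 8 ('swap'): needs 2 value(s) but depth is 0 — STACK UNDERFLOW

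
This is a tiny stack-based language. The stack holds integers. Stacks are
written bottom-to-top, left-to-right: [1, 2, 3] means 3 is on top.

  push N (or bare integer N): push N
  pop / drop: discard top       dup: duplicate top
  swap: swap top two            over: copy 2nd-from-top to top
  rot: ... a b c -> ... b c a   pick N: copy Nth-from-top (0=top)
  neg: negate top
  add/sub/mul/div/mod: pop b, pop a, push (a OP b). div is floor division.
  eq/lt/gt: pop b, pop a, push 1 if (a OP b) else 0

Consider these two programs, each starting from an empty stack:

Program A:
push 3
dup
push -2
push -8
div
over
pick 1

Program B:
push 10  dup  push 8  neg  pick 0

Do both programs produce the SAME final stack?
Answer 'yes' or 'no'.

Answer: no

Derivation:
Program A trace:
  After 'push 3': [3]
  After 'dup': [3, 3]
  After 'push -2': [3, 3, -2]
  After 'push -8': [3, 3, -2, -8]
  After 'div': [3, 3, 0]
  After 'over': [3, 3, 0, 3]
  After 'pick 1': [3, 3, 0, 3, 0]
Program A final stack: [3, 3, 0, 3, 0]

Program B trace:
  After 'push 10': [10]
  After 'dup': [10, 10]
  After 'push 8': [10, 10, 8]
  After 'neg': [10, 10, -8]
  After 'pick 0': [10, 10, -8, -8]
Program B final stack: [10, 10, -8, -8]
Same: no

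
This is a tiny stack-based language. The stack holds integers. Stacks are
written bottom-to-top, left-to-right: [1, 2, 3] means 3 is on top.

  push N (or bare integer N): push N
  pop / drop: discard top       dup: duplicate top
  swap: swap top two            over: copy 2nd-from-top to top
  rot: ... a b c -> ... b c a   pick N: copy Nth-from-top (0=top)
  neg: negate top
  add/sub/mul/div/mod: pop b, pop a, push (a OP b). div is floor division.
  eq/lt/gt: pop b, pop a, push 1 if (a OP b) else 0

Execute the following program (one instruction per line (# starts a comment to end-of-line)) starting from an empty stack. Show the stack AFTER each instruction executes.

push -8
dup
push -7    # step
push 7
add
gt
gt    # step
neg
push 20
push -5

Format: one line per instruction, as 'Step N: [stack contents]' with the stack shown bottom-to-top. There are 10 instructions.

Step 1: [-8]
Step 2: [-8, -8]
Step 3: [-8, -8, -7]
Step 4: [-8, -8, -7, 7]
Step 5: [-8, -8, 0]
Step 6: [-8, 0]
Step 7: [0]
Step 8: [0]
Step 9: [0, 20]
Step 10: [0, 20, -5]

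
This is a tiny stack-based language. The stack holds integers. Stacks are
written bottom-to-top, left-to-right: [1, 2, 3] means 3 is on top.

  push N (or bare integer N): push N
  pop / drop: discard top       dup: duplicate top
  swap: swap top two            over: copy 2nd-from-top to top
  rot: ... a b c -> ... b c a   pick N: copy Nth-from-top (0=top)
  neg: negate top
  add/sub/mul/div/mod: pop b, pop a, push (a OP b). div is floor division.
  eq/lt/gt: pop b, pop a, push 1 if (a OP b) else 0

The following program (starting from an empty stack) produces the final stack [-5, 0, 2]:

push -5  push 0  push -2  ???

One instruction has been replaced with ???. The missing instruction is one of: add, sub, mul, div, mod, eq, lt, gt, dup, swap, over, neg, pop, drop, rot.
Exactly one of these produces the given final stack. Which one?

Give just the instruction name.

Stack before ???: [-5, 0, -2]
Stack after ???:  [-5, 0, 2]
The instruction that transforms [-5, 0, -2] -> [-5, 0, 2] is: neg

Answer: neg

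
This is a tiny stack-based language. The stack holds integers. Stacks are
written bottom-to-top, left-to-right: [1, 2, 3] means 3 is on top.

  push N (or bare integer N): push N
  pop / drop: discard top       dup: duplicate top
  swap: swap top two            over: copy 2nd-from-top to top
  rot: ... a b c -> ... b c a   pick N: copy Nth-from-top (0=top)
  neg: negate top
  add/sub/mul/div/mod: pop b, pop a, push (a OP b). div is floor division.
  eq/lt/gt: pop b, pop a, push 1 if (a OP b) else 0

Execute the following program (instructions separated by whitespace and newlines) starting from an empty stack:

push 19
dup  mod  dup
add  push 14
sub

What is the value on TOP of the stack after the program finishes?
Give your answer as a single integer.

After 'push 19': [19]
After 'dup': [19, 19]
After 'mod': [0]
After 'dup': [0, 0]
After 'add': [0]
After 'push 14': [0, 14]
After 'sub': [-14]

Answer: -14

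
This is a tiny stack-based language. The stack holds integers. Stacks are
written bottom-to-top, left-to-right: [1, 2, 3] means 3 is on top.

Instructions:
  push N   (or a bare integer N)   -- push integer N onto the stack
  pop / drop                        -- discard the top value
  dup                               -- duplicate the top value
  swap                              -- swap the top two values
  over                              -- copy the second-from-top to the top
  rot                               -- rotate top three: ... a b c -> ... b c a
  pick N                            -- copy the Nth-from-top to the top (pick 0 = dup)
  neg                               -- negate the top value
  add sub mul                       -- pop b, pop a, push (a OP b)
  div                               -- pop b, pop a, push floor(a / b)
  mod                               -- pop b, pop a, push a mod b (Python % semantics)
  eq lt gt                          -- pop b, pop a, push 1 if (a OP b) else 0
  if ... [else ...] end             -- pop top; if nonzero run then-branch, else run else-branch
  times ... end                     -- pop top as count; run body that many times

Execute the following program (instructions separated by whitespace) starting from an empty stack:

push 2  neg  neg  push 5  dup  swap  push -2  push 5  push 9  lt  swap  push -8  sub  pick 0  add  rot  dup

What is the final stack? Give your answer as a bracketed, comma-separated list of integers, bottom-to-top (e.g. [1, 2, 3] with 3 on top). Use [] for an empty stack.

After 'push 2': [2]
After 'neg': [-2]
After 'neg': [2]
After 'push 5': [2, 5]
After 'dup': [2, 5, 5]
After 'swap': [2, 5, 5]
After 'push -2': [2, 5, 5, -2]
After 'push 5': [2, 5, 5, -2, 5]
After 'push 9': [2, 5, 5, -2, 5, 9]
After 'lt': [2, 5, 5, -2, 1]
After 'swap': [2, 5, 5, 1, -2]
After 'push -8': [2, 5, 5, 1, -2, -8]
After 'sub': [2, 5, 5, 1, 6]
After 'pick 0': [2, 5, 5, 1, 6, 6]
After 'add': [2, 5, 5, 1, 12]
After 'rot': [2, 5, 1, 12, 5]
After 'dup': [2, 5, 1, 12, 5, 5]

Answer: [2, 5, 1, 12, 5, 5]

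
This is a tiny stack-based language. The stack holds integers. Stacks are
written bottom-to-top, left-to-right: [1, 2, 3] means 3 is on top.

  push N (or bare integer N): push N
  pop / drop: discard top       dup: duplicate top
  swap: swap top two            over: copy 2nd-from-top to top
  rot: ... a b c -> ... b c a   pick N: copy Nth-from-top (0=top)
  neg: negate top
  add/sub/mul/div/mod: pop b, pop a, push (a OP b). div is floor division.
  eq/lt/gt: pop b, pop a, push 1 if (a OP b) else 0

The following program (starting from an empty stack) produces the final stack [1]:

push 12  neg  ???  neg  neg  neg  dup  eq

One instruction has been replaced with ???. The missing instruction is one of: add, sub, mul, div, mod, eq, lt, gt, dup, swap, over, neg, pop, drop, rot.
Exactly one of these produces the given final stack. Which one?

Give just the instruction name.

Stack before ???: [-12]
Stack after ???:  [12]
The instruction that transforms [-12] -> [12] is: neg

Answer: neg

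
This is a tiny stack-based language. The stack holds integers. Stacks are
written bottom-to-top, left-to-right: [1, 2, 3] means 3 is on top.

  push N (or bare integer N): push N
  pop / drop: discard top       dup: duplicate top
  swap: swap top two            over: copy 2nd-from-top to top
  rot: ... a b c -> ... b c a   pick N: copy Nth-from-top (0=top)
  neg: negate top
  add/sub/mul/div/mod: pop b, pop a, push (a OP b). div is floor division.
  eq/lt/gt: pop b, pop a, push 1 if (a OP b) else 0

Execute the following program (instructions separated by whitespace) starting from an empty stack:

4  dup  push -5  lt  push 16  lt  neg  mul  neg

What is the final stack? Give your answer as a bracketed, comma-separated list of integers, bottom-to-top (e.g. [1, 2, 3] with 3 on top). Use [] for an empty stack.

After 'push 4': [4]
After 'dup': [4, 4]
After 'push -5': [4, 4, -5]
After 'lt': [4, 0]
After 'push 16': [4, 0, 16]
After 'lt': [4, 1]
After 'neg': [4, -1]
After 'mul': [-4]
After 'neg': [4]

Answer: [4]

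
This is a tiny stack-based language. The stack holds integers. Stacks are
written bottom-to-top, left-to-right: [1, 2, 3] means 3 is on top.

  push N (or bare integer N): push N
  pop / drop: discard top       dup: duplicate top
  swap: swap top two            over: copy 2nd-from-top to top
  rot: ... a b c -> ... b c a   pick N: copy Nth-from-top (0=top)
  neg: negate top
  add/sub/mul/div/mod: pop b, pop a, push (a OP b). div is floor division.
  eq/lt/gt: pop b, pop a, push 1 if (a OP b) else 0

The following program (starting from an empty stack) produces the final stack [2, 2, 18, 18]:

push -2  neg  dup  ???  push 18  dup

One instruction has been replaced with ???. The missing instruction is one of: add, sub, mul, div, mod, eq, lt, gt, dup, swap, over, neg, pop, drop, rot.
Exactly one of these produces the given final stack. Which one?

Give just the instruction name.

Stack before ???: [2, 2]
Stack after ???:  [2, 2]
The instruction that transforms [2, 2] -> [2, 2] is: swap

Answer: swap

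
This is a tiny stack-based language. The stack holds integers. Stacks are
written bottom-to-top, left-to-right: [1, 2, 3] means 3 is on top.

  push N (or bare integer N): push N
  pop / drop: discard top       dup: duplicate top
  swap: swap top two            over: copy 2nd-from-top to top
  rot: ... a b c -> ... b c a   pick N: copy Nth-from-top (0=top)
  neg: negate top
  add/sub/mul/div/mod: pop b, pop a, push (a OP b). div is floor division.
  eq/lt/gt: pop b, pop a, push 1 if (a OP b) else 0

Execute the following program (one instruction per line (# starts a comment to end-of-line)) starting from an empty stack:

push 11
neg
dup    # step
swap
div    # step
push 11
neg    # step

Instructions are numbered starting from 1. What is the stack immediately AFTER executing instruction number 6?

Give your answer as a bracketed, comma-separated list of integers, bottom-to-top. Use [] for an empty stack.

Step 1 ('push 11'): [11]
Step 2 ('neg'): [-11]
Step 3 ('dup'): [-11, -11]
Step 4 ('swap'): [-11, -11]
Step 5 ('div'): [1]
Step 6 ('push 11'): [1, 11]

Answer: [1, 11]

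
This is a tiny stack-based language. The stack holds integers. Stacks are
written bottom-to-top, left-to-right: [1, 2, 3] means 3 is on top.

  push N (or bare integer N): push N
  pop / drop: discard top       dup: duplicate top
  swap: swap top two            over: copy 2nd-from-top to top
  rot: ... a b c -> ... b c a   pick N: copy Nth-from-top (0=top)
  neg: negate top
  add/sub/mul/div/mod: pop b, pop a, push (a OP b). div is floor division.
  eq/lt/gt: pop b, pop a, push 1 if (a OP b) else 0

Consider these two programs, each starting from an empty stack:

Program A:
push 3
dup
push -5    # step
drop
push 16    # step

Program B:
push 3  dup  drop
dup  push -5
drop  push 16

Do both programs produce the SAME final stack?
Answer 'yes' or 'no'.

Program A trace:
  After 'push 3': [3]
  After 'dup': [3, 3]
  After 'push -5': [3, 3, -5]
  After 'drop': [3, 3]
  After 'push 16': [3, 3, 16]
Program A final stack: [3, 3, 16]

Program B trace:
  After 'push 3': [3]
  After 'dup': [3, 3]
  After 'drop': [3]
  After 'dup': [3, 3]
  After 'push -5': [3, 3, -5]
  After 'drop': [3, 3]
  After 'push 16': [3, 3, 16]
Program B final stack: [3, 3, 16]
Same: yes

Answer: yes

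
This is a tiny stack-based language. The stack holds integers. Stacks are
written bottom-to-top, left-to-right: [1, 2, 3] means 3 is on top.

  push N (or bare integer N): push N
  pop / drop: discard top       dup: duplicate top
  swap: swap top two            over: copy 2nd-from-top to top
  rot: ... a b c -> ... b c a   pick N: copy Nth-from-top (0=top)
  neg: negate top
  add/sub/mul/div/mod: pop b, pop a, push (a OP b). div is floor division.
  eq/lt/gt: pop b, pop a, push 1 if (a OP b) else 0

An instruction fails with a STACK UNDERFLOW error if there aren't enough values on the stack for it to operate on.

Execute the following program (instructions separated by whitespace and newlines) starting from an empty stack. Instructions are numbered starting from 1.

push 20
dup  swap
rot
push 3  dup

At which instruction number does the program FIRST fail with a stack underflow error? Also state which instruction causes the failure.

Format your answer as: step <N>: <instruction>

Answer: step 4: rot

Derivation:
Step 1 ('push 20'): stack = [20], depth = 1
Step 2 ('dup'): stack = [20, 20], depth = 2
Step 3 ('swap'): stack = [20, 20], depth = 2
Step 4 ('rot'): needs 3 value(s) but depth is 2 — STACK UNDERFLOW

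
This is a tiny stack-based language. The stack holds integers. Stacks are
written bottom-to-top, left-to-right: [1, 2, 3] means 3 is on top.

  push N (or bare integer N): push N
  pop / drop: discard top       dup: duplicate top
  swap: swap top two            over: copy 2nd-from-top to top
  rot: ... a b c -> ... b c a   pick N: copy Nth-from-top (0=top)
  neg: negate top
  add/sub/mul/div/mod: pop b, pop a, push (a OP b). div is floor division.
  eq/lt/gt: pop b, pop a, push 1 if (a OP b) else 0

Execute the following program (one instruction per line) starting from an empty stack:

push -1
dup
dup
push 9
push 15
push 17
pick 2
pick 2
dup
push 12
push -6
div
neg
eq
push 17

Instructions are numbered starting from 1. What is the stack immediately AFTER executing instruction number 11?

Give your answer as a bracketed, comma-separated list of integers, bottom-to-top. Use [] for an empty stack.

Answer: [-1, -1, -1, 9, 15, 17, 9, 15, 15, 12, -6]

Derivation:
Step 1 ('push -1'): [-1]
Step 2 ('dup'): [-1, -1]
Step 3 ('dup'): [-1, -1, -1]
Step 4 ('push 9'): [-1, -1, -1, 9]
Step 5 ('push 15'): [-1, -1, -1, 9, 15]
Step 6 ('push 17'): [-1, -1, -1, 9, 15, 17]
Step 7 ('pick 2'): [-1, -1, -1, 9, 15, 17, 9]
Step 8 ('pick 2'): [-1, -1, -1, 9, 15, 17, 9, 15]
Step 9 ('dup'): [-1, -1, -1, 9, 15, 17, 9, 15, 15]
Step 10 ('push 12'): [-1, -1, -1, 9, 15, 17, 9, 15, 15, 12]
Step 11 ('push -6'): [-1, -1, -1, 9, 15, 17, 9, 15, 15, 12, -6]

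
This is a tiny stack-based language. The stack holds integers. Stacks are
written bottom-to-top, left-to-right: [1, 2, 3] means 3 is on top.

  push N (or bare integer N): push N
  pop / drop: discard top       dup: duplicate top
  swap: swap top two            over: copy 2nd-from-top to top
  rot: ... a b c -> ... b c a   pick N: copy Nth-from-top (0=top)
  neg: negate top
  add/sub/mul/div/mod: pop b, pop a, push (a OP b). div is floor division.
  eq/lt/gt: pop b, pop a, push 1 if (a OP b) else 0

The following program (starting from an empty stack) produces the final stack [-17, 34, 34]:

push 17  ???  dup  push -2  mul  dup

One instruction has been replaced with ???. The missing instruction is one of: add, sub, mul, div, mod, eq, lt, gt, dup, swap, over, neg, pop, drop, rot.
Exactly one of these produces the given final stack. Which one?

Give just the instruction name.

Stack before ???: [17]
Stack after ???:  [-17]
The instruction that transforms [17] -> [-17] is: neg

Answer: neg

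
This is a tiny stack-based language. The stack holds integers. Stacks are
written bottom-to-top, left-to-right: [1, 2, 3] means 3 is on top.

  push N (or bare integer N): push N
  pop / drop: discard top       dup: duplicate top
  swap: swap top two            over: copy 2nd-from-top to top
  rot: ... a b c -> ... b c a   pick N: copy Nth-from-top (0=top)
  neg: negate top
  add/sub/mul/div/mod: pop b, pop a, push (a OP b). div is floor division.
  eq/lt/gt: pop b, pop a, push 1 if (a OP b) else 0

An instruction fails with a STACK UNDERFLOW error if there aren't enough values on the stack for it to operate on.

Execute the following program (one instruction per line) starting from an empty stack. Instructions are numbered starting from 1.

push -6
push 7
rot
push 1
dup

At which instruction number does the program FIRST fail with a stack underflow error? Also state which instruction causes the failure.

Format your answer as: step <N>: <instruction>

Answer: step 3: rot

Derivation:
Step 1 ('push -6'): stack = [-6], depth = 1
Step 2 ('push 7'): stack = [-6, 7], depth = 2
Step 3 ('rot'): needs 3 value(s) but depth is 2 — STACK UNDERFLOW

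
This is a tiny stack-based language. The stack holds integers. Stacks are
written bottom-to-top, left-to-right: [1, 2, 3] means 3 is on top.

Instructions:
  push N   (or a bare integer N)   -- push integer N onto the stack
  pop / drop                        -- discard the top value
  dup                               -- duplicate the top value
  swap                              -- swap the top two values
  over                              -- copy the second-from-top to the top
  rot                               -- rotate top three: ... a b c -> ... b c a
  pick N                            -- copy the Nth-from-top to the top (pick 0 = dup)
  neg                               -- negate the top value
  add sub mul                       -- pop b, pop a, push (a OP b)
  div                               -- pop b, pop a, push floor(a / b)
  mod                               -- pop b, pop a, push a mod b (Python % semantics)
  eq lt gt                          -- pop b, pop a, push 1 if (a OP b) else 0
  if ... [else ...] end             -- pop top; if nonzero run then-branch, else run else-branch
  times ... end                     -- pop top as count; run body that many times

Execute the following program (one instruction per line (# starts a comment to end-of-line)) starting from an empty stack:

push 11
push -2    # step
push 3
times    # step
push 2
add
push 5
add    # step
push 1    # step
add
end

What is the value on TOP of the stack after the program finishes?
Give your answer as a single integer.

After 'push 11': [11]
After 'push -2': [11, -2]
After 'push 3': [11, -2, 3]
After 'times': [11, -2]
After 'push 2': [11, -2, 2]
After 'add': [11, 0]
After 'push 5': [11, 0, 5]
After 'add': [11, 5]
After 'push 1': [11, 5, 1]
After 'add': [11, 6]
  ...
After 'push 5': [11, 8, 5]
After 'add': [11, 13]
After 'push 1': [11, 13, 1]
After 'add': [11, 14]
After 'push 2': [11, 14, 2]
After 'add': [11, 16]
After 'push 5': [11, 16, 5]
After 'add': [11, 21]
After 'push 1': [11, 21, 1]
After 'add': [11, 22]

Answer: 22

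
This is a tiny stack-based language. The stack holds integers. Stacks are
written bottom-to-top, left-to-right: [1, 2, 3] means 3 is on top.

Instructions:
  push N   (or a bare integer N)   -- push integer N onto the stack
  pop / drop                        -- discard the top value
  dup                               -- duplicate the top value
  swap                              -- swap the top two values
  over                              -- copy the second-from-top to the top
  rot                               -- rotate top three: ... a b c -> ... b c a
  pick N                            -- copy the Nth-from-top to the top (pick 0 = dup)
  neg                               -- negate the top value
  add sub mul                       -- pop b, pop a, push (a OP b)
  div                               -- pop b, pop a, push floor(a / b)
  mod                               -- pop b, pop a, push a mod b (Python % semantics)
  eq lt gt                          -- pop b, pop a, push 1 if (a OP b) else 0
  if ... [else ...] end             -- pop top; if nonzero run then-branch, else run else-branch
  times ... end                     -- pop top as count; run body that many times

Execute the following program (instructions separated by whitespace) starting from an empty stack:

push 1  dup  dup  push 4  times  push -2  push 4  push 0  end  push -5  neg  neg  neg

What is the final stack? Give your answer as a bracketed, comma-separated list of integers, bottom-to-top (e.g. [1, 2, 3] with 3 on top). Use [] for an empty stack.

Answer: [1, 1, 1, -2, 4, 0, -2, 4, 0, -2, 4, 0, -2, 4, 0, 5]

Derivation:
After 'push 1': [1]
After 'dup': [1, 1]
After 'dup': [1, 1, 1]
After 'push 4': [1, 1, 1, 4]
After 'times': [1, 1, 1]
After 'push -2': [1, 1, 1, -2]
After 'push 4': [1, 1, 1, -2, 4]
After 'push 0': [1, 1, 1, -2, 4, 0]
After 'push -2': [1, 1, 1, -2, 4, 0, -2]
After 'push 4': [1, 1, 1, -2, 4, 0, -2, 4]
After 'push 0': [1, 1, 1, -2, 4, 0, -2, 4, 0]
After 'push -2': [1, 1, 1, -2, 4, 0, -2, 4, 0, -2]
After 'push 4': [1, 1, 1, -2, 4, 0, -2, 4, 0, -2, 4]
After 'push 0': [1, 1, 1, -2, 4, 0, -2, 4, 0, -2, 4, 0]
After 'push -2': [1, 1, 1, -2, 4, 0, -2, 4, 0, -2, 4, 0, -2]
After 'push 4': [1, 1, 1, -2, 4, 0, -2, 4, 0, -2, 4, 0, -2, 4]
After 'push 0': [1, 1, 1, -2, 4, 0, -2, 4, 0, -2, 4, 0, -2, 4, 0]
After 'push -5': [1, 1, 1, -2, 4, 0, -2, 4, 0, -2, 4, 0, -2, 4, 0, -5]
After 'neg': [1, 1, 1, -2, 4, 0, -2, 4, 0, -2, 4, 0, -2, 4, 0, 5]
After 'neg': [1, 1, 1, -2, 4, 0, -2, 4, 0, -2, 4, 0, -2, 4, 0, -5]
After 'neg': [1, 1, 1, -2, 4, 0, -2, 4, 0, -2, 4, 0, -2, 4, 0, 5]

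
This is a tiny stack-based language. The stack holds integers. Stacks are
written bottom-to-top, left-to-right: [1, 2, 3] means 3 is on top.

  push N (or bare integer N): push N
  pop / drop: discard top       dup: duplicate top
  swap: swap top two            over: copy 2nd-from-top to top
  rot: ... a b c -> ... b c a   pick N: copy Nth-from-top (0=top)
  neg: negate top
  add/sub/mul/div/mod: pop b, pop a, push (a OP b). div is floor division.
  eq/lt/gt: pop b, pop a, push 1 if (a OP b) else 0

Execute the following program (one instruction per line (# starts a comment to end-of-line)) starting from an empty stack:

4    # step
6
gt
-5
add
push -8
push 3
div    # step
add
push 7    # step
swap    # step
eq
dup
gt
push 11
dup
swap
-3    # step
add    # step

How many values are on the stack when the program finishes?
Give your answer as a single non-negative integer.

Answer: 3

Derivation:
After 'push 4': stack = [4] (depth 1)
After 'push 6': stack = [4, 6] (depth 2)
After 'gt': stack = [0] (depth 1)
After 'push -5': stack = [0, -5] (depth 2)
After 'add': stack = [-5] (depth 1)
After 'push -8': stack = [-5, -8] (depth 2)
After 'push 3': stack = [-5, -8, 3] (depth 3)
After 'div': stack = [-5, -3] (depth 2)
After 'add': stack = [-8] (depth 1)
After 'push 7': stack = [-8, 7] (depth 2)
After 'swap': stack = [7, -8] (depth 2)
After 'eq': stack = [0] (depth 1)
After 'dup': stack = [0, 0] (depth 2)
After 'gt': stack = [0] (depth 1)
After 'push 11': stack = [0, 11] (depth 2)
After 'dup': stack = [0, 11, 11] (depth 3)
After 'swap': stack = [0, 11, 11] (depth 3)
After 'push -3': stack = [0, 11, 11, -3] (depth 4)
After 'add': stack = [0, 11, 8] (depth 3)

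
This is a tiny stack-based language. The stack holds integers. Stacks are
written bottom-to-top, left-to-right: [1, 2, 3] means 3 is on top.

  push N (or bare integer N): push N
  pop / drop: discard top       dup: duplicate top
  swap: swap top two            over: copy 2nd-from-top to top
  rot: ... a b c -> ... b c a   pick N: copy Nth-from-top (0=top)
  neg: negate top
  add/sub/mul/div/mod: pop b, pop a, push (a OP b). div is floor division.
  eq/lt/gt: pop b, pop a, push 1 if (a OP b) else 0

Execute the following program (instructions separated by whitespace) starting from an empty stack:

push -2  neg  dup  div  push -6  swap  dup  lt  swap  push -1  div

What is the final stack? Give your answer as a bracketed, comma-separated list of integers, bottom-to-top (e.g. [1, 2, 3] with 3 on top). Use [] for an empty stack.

After 'push -2': [-2]
After 'neg': [2]
After 'dup': [2, 2]
After 'div': [1]
After 'push -6': [1, -6]
After 'swap': [-6, 1]
After 'dup': [-6, 1, 1]
After 'lt': [-6, 0]
After 'swap': [0, -6]
After 'push -1': [0, -6, -1]
After 'div': [0, 6]

Answer: [0, 6]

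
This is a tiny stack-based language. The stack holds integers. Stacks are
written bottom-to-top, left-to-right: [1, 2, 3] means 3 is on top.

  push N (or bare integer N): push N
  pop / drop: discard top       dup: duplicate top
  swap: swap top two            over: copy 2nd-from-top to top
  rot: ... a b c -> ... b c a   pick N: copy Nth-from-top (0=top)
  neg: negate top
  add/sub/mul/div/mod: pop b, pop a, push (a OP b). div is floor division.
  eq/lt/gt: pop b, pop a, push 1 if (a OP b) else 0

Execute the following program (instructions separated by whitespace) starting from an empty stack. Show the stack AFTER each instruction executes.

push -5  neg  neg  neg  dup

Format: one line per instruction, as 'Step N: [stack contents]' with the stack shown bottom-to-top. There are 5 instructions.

Step 1: [-5]
Step 2: [5]
Step 3: [-5]
Step 4: [5]
Step 5: [5, 5]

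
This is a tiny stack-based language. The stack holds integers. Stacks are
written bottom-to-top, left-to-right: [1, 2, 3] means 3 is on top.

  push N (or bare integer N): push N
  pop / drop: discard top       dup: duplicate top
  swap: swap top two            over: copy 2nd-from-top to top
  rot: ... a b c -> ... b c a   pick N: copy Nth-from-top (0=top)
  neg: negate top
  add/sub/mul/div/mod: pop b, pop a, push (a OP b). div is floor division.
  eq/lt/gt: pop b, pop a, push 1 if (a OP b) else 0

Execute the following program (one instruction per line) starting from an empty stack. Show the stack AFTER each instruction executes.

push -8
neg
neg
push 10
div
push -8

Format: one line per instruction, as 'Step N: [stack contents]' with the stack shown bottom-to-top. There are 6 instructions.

Step 1: [-8]
Step 2: [8]
Step 3: [-8]
Step 4: [-8, 10]
Step 5: [-1]
Step 6: [-1, -8]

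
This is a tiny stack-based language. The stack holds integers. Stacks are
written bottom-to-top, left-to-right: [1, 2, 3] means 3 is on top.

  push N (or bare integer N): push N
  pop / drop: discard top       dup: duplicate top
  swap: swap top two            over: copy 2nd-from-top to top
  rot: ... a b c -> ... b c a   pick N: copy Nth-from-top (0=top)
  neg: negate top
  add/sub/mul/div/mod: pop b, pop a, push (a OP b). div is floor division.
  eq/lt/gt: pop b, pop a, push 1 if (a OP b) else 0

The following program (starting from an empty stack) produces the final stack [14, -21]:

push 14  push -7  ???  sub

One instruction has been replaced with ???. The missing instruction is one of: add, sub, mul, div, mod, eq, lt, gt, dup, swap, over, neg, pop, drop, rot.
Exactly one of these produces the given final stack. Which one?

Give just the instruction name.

Answer: over

Derivation:
Stack before ???: [14, -7]
Stack after ???:  [14, -7, 14]
The instruction that transforms [14, -7] -> [14, -7, 14] is: over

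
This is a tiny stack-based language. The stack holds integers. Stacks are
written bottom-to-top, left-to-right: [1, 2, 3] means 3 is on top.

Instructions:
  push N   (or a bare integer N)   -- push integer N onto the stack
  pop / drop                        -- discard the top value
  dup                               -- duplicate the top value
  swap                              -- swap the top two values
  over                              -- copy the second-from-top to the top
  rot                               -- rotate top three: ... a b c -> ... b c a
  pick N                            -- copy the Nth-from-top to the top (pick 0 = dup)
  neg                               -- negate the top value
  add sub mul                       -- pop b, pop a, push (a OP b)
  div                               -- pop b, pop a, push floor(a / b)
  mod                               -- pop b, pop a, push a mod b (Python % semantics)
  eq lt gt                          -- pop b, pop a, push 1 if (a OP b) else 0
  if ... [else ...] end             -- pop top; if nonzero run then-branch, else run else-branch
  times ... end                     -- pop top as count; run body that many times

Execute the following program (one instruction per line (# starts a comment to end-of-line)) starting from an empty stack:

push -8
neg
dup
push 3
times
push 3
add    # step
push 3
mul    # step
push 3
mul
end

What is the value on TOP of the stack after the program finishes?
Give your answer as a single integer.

Answer: 8289

Derivation:
After 'push -8': [-8]
After 'neg': [8]
After 'dup': [8, 8]
After 'push 3': [8, 8, 3]
After 'times': [8, 8]
After 'push 3': [8, 8, 3]
After 'add': [8, 11]
After 'push 3': [8, 11, 3]
After 'mul': [8, 33]
After 'push 3': [8, 33, 3]
  ...
After 'push 3': [8, 102, 3]
After 'mul': [8, 306]
After 'push 3': [8, 306, 3]
After 'mul': [8, 918]
After 'push 3': [8, 918, 3]
After 'add': [8, 921]
After 'push 3': [8, 921, 3]
After 'mul': [8, 2763]
After 'push 3': [8, 2763, 3]
After 'mul': [8, 8289]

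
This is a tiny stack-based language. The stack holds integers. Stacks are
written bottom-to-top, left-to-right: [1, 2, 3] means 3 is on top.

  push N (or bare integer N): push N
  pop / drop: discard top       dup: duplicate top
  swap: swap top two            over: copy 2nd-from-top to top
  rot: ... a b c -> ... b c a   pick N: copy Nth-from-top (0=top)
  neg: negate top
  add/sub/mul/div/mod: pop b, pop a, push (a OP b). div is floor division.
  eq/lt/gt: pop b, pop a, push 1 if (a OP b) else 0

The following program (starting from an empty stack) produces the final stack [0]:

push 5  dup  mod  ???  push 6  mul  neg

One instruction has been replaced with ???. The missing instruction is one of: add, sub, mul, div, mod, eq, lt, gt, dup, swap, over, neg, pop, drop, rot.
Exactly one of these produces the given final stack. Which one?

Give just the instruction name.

Stack before ???: [0]
Stack after ???:  [0]
The instruction that transforms [0] -> [0] is: neg

Answer: neg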